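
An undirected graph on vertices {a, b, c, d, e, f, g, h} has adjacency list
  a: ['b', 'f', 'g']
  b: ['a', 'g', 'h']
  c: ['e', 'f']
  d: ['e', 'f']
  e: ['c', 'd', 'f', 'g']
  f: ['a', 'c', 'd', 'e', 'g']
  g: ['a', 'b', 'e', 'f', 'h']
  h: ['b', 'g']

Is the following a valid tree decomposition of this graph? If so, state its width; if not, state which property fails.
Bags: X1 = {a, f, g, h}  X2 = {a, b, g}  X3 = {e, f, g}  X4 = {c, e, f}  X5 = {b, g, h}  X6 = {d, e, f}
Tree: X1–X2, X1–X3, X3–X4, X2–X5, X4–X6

No — bags containing vertex h are not connected in the tree.

A tree decomposition must satisfy three properties: every vertex lies in some bag; for every edge, both endpoints lie together in some bag; and for every vertex, the bags containing it form a connected subtree. Here bags containing vertex h are not connected in the tree, so the decomposition is invalid.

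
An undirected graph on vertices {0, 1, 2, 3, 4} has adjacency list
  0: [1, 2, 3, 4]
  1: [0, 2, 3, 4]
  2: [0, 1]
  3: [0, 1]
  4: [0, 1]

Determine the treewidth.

A width-2 tree decomposition is:
Bags: B1 = {0, 1, 3}  B2 = {0, 1, 2}  B3 = {0, 1, 4}
Tree: B1–B2, B1–B3
Each bag holds 3 vertices, so the decomposition has width 2, which upper-bounds the treewidth. For the lower bound, the 3 vertices {0, 1, 2} are pairwise adjacent, and any tree decomposition puts a clique entirely inside one bag — forcing width ≥ 2. Hence tw(G) = 2 exactly.

2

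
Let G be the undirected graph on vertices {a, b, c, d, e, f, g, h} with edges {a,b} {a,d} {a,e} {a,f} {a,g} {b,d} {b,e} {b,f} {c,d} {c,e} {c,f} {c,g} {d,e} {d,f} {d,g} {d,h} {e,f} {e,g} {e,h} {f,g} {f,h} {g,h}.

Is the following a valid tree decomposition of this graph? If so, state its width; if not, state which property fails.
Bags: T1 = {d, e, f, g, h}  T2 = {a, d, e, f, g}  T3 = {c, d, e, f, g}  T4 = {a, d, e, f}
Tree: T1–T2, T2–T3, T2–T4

A tree decomposition must satisfy three properties: every vertex lies in some bag; for every edge, both endpoints lie together in some bag; and for every vertex, the bags containing it form a connected subtree. Here vertex b appears in no bag, so the decomposition is invalid.

No — vertex b appears in no bag.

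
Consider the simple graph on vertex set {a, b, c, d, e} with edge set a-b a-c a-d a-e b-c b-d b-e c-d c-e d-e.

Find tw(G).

A width-4 tree decomposition is:
Bags: B1 = {a, b, c, d, e}
Tree: (single bag)
A single bag containing all 5 vertices is trivially a valid decomposition of width 4. For the lower bound, the 5 vertices {a, b, c, d, e} are pairwise adjacent, and any tree decomposition puts a clique entirely inside one bag — forcing width ≥ 4. Hence tw(G) = 4 exactly.

4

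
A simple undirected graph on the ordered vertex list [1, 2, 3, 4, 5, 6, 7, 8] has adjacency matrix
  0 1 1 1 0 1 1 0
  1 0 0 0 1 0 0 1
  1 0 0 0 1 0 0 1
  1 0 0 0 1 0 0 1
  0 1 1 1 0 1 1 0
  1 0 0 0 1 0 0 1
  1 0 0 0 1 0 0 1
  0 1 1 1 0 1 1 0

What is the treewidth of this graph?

A width-3 tree decomposition is:
Bags: B1 = {1, 5, 6, 8}  B2 = {1, 3, 5, 8}  B3 = {1, 4, 5, 8}  B4 = {1, 5, 7, 8}  B5 = {1, 2, 5, 8}
Tree: B1–B2, B2–B3, B3–B4, B4–B5
Every bag has size at most 4, so the width is 4 − 1 = 3 and tw(G) ≤ 3. For the lower bound: the 4 vertex sets {1,6}, {3,5}, {8}, {4} are disjoint, each induces a connected subgraph, and every pair is joined by at least one edge of G. Contracting each set to a single vertex therefore yields K_{4} as a minor, and since treewidth is minor-monotone, tw(G) ≥ tw(K_{4}) = 3. Hence tw(G) = 3 exactly.

3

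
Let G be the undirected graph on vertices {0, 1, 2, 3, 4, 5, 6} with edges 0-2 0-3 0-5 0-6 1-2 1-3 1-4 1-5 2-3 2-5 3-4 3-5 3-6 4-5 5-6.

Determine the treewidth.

A width-3 tree decomposition is:
Bags: B1 = {0, 2, 3, 5}  B2 = {0, 3, 5, 6}  B3 = {1, 2, 3, 5}  B4 = {1, 3, 4, 5}
Tree: B1–B2, B1–B3, B3–B4
The largest bag has 4 vertices, giving width 3; this decomposition certifies tw(G) ≤ 3. For the lower bound, the 4 vertices {0, 2, 3, 5} are pairwise adjacent, and any tree decomposition puts a clique entirely inside one bag — forcing width ≥ 3. Combining the bounds, tw(G) = 3.

3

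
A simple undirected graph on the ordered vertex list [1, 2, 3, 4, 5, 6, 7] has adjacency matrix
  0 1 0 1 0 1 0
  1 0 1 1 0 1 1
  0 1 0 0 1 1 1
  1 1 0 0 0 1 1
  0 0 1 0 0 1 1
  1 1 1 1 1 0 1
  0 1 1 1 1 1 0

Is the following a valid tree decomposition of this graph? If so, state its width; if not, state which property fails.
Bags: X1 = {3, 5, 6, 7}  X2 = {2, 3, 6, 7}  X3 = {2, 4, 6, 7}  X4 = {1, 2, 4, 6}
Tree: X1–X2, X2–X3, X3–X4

Vertex coverage: the bags together contain {1, 2, 3, 4, 5, 6, 7}, the full vertex set. Edge coverage: each edge of G has both endpoints in at least one bag. Running intersection: for every vertex, the bags containing it form a connected subtree. All three properties hold, so this is a valid tree decomposition of width max|bag| − 1 = 3, and hence tw(G) ≤ 3.

Yes; width 3.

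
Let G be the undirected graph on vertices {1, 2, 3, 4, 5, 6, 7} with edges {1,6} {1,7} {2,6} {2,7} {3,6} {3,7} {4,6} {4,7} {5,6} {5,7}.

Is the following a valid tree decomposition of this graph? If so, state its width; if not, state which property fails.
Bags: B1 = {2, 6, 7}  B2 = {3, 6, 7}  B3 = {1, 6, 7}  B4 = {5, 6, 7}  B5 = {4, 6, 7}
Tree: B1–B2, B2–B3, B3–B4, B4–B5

Vertex coverage: the bags together contain {1, 2, 3, 4, 5, 6, 7}, the full vertex set. Edge coverage: each edge of G has both endpoints in at least one bag. Running intersection: for every vertex, the bags containing it form a connected subtree. All three properties hold, so this is a valid tree decomposition of width max|bag| − 1 = 2, and hence tw(G) ≤ 2.

Yes; width 2.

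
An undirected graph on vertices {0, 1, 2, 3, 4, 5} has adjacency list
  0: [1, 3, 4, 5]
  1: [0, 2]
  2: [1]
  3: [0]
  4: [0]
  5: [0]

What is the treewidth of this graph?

1

A width-1 tree decomposition is:
Bags: B1 = {0, 1}  B2 = {0, 4}  B3 = {0, 5}  B4 = {1, 2}  B5 = {0, 3}
Tree: B1–B2, B2–B3, B1–B4, B3–B5
Every bag has size at most 2, so the width is 2 − 1 = 1 and tw(G) ≤ 1. Any graph with an edge has treewidth ≥ 1, and G has the edge 0–1. Therefore the treewidth is 1.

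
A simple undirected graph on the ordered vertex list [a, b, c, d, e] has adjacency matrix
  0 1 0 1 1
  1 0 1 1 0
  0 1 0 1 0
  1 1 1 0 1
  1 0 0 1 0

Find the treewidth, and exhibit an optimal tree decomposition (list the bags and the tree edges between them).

Treewidth 2.
One optimal decomposition is:
Bags: B1 = {a, b, d}  B2 = {b, c, d}  B3 = {a, d, e}
Tree: B1–B2, B1–B3

The largest bag has 3 vertices, giving width 2; this decomposition certifies tw(G) ≤ 2. Conversely, {b, c, d} is a clique of size 3, and the vertices of any clique must share a bag in every tree decomposition; so some bag has ≥ 3 vertices and tw(G) ≥ 2. Therefore the treewidth is 2.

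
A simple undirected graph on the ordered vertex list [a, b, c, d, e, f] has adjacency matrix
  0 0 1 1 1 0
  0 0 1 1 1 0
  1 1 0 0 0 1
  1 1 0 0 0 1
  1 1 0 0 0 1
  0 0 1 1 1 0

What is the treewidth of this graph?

3

A width-3 tree decomposition is:
Bags: B1 = {a, c, d, e}  B2 = {b, c, d, e}  B3 = {c, d, e, f}
Tree: B1–B2, B2–B3
Each bag holds 4 vertices, so the decomposition has width 3, which upper-bounds the treewidth. For the lower bound: the 4 vertex sets {a,d}, {b,e}, {c}, {f} are disjoint, each induces a connected subgraph, and every pair is joined by at least one edge of G. Contracting each set to a single vertex therefore yields K_{4} as a minor, and since treewidth is minor-monotone, tw(G) ≥ tw(K_{4}) = 3. Therefore the treewidth is 3.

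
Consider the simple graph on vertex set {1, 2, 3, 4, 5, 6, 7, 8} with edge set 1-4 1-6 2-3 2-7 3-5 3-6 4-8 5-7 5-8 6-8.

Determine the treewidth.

2

A width-2 tree decomposition is:
Bags: B1 = {2, 3, 7}  B2 = {3, 5, 7}  B3 = {3, 5, 6}  B4 = {5, 6, 8}  B5 = {1, 6, 8}  B6 = {1, 4, 8}
Tree: B1–B2, B2–B3, B3–B4, B4–B5, B5–B6
The largest bag has 3 vertices, giving width 2; this decomposition certifies tw(G) ≤ 2. Since 2–7–5–3–2 is a cycle in G, G is not acyclic. Forests are exactly the graphs of treewidth ≤ 1, so tw(G) ≥ 2. The upper and lower bounds meet at 2, so that is the treewidth.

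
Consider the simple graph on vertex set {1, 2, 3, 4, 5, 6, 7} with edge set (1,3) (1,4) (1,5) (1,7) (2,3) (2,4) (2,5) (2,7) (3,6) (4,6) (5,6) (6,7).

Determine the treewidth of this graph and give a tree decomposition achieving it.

Treewidth 3.
Bags: B1 = {1, 2, 5, 6}  B2 = {1, 2, 4, 6}  B3 = {1, 2, 6, 7}  B4 = {1, 2, 3, 6}
Tree: B1–B2, B2–B3, B3–B4

The largest bag has 4 vertices, giving width 3; this decomposition certifies tw(G) ≤ 3. For the lower bound: the 4 vertex sets {2,5}, {1,4}, {6}, {7} are disjoint, each induces a connected subgraph, and every pair is joined by at least one edge of G. Contracting each set to a single vertex therefore yields K_{4} as a minor, and since treewidth is minor-monotone, tw(G) ≥ tw(K_{4}) = 3. Hence tw(G) = 3 exactly.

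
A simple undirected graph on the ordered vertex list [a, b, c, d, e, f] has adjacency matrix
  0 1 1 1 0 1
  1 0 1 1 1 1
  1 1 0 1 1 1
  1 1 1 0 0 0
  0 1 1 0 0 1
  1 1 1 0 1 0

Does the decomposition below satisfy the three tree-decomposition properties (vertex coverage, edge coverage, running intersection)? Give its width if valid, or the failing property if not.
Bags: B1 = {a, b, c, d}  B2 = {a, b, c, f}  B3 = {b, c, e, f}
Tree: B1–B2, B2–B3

Checking the three conditions: (i) the bags cover all of {a, b, c, d, e, f}; (ii) for each edge, some bag contains both endpoints; (iii) the bags containing any fixed vertex form a subtree. All hold, so the decomposition is valid with width 4 − 1 = 3.

Yes; width 3.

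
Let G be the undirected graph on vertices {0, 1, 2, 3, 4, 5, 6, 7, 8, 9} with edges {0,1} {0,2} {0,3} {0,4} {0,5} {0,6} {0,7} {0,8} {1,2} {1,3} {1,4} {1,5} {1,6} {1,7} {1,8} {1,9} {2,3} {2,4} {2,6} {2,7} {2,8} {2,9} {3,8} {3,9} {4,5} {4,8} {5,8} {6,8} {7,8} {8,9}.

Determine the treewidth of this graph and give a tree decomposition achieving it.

The largest bag has 5 vertices, giving width 4; this decomposition certifies tw(G) ≤ 4. Conversely, {0, 1, 2, 3, 8} is a clique of size 5, and the vertices of any clique must share a bag in every tree decomposition; so some bag has ≥ 5 vertices and tw(G) ≥ 4. Combining the bounds, tw(G) = 4.

Treewidth 4.
Bags: B1 = {1, 2, 3, 8, 9}  B2 = {0, 1, 2, 3, 8}  B3 = {0, 1, 2, 4, 8}  B4 = {0, 1, 4, 5, 8}  B5 = {0, 1, 2, 6, 8}  B6 = {0, 1, 2, 7, 8}
Tree: B1–B2, B2–B3, B3–B4, B2–B5, B5–B6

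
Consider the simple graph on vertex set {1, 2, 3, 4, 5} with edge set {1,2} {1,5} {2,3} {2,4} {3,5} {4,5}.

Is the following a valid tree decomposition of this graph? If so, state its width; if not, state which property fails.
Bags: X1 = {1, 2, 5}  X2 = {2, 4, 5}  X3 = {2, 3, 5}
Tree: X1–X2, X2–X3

Yes; width 2.

Vertex coverage: the bags together contain {1, 2, 3, 4, 5}, the full vertex set. Edge coverage: each edge of G has both endpoints in at least one bag. Running intersection: for every vertex, the bags containing it form a connected subtree. All three properties hold, so this is a valid tree decomposition of width max|bag| − 1 = 2, and hence tw(G) ≤ 2.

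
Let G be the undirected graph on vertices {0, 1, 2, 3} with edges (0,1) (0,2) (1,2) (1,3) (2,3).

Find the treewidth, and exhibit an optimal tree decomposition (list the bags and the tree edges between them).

Each bag holds 3 vertices, so the decomposition has width 2, which upper-bounds the treewidth. Conversely, {0, 1, 2} is a clique of size 3, and the vertices of any clique must share a bag in every tree decomposition; so some bag has ≥ 3 vertices and tw(G) ≥ 2. Therefore the treewidth is 2.

Treewidth 2.
One such decomposition:
Bags: B1 = {0, 1, 2}  B2 = {1, 2, 3}
Tree: B1–B2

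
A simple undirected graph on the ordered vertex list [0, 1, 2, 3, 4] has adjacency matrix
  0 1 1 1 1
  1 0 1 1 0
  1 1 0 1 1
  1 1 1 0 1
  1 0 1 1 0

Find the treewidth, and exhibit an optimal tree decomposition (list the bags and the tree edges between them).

Treewidth 3.
One optimal decomposition is:
Bags: B1 = {0, 1, 2, 3}  B2 = {0, 2, 3, 4}
Tree: B1–B2

The largest bag has 4 vertices, giving width 3; this decomposition certifies tw(G) ≤ 3. For the lower bound, the 4 vertices {0, 1, 2, 3} are pairwise adjacent, and any tree decomposition puts a clique entirely inside one bag — forcing width ≥ 3. The upper and lower bounds meet at 3, so that is the treewidth.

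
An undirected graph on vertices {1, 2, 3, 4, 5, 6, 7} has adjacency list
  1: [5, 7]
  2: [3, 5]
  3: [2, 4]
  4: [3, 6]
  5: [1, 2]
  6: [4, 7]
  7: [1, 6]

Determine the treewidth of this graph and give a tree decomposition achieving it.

Treewidth 2.
One such decomposition:
Bags: B1 = {2, 3, 4}  B2 = {2, 4, 6}  B3 = {2, 6, 7}  B4 = {1, 2, 7}  B5 = {1, 2, 5}
Tree: B1–B2, B2–B3, B3–B4, B4–B5

Every bag has size at most 3, so the width is 3 − 1 = 2 and tw(G) ≤ 2. Since 2–3–4–6–7–1–5–2 is a cycle in G, G is not acyclic. Forests are exactly the graphs of treewidth ≤ 1, so tw(G) ≥ 2. The upper and lower bounds meet at 2, so that is the treewidth.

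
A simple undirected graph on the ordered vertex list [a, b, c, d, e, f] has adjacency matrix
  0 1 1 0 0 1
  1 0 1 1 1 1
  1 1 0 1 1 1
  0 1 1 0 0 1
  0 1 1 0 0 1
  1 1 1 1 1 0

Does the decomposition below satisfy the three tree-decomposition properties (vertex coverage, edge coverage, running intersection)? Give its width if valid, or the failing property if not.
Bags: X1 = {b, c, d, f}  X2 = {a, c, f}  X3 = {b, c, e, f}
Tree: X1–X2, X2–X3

A tree decomposition must satisfy three properties: every vertex lies in some bag; for every edge, both endpoints lie together in some bag; and for every vertex, the bags containing it form a connected subtree. Here edge (b,a) lies in no bag, so the decomposition is invalid.

No — edge (b,a) lies in no bag.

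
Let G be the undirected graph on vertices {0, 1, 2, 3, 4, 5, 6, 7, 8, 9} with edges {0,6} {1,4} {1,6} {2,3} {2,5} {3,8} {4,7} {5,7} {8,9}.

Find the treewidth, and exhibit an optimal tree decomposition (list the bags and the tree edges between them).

Every bag has size at most 2, so the width is 2 − 1 = 1 and tw(G) ≤ 1. Since G has at least one edge (e.g. 0–6), it is not an edgeless graph, so tw(G) ≥ 1. Combining the bounds, tw(G) = 1.

Treewidth 1.
One such decomposition:
Bags: B1 = {0, 6}  B2 = {1, 6}  B3 = {1, 4}  B4 = {4, 7}  B5 = {5, 7}  B6 = {2, 5}  B7 = {2, 3}  B8 = {3, 8}  B9 = {8, 9}
Tree: B1–B2, B2–B3, B3–B4, B4–B5, B5–B6, B6–B7, B7–B8, B8–B9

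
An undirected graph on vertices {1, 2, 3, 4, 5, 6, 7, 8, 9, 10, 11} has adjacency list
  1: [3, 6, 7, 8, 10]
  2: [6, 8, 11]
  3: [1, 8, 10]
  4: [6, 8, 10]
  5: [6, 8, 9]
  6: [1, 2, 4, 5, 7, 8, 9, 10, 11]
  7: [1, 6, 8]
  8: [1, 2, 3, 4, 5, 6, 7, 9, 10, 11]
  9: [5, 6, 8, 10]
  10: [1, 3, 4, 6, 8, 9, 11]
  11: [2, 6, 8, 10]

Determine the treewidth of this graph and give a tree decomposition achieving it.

Every bag has size at most 4, so the width is 4 − 1 = 3 and tw(G) ≤ 3. For the lower bound, the 4 vertices {1, 3, 8, 10} are pairwise adjacent, and any tree decomposition puts a clique entirely inside one bag — forcing width ≥ 3. Hence tw(G) = 3 exactly.

Treewidth 3.
One such decomposition:
Bags: B1 = {1, 6, 8, 10}  B2 = {6, 8, 10, 11}  B3 = {6, 8, 9, 10}  B4 = {4, 6, 8, 10}  B5 = {1, 6, 7, 8}  B6 = {5, 6, 8, 9}  B7 = {1, 3, 8, 10}  B8 = {2, 6, 8, 11}
Tree: B1–B2, B1–B3, B2–B4, B1–B5, B3–B6, B1–B7, B2–B8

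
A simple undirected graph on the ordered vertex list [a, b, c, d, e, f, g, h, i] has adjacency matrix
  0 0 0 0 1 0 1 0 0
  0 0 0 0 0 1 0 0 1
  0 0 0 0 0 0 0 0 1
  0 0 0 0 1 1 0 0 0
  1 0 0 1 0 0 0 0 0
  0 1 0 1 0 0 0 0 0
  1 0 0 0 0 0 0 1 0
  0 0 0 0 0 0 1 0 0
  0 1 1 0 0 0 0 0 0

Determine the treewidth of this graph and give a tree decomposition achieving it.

Each bag holds 2 vertices, so the decomposition has width 1, which upper-bounds the treewidth. Any graph with an edge has treewidth ≥ 1, and G has the edge c–i. Combining the bounds, tw(G) = 1.

Treewidth 1.
Bags: B1 = {c, i}  B2 = {b, i}  B3 = {b, f}  B4 = {d, f}  B5 = {d, e}  B6 = {a, e}  B7 = {a, g}  B8 = {g, h}
Tree: B1–B2, B2–B3, B3–B4, B4–B5, B5–B6, B6–B7, B7–B8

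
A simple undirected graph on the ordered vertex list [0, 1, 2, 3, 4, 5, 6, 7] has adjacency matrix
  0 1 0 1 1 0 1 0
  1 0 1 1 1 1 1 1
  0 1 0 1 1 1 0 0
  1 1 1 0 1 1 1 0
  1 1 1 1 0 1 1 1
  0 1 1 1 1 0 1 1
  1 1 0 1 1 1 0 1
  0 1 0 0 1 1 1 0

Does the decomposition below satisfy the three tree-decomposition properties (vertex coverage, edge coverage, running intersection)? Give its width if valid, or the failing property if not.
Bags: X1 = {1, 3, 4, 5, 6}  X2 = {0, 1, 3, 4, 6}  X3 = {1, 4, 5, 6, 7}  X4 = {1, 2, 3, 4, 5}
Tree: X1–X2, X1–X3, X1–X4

Vertex coverage: the bags together contain {0, 1, 2, 3, 4, 5, 6, 7}, the full vertex set. Edge coverage: each edge of G has both endpoints in at least one bag. Running intersection: for every vertex, the bags containing it form a connected subtree. All three properties hold, so this is a valid tree decomposition of width max|bag| − 1 = 4, and hence tw(G) ≤ 4.

Yes; width 4.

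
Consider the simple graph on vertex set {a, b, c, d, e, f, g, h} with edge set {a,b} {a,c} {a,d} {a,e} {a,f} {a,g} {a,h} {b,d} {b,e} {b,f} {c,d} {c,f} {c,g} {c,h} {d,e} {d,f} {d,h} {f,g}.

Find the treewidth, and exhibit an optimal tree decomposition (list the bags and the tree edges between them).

Treewidth 3.
Bags: B1 = {a, c, d, f}  B2 = {a, b, d, f}  B3 = {a, b, d, e}  B4 = {a, c, d, h}  B5 = {a, c, f, g}
Tree: B1–B2, B2–B3, B1–B4, B1–B5

Each bag holds 4 vertices, so the decomposition has width 3, which upper-bounds the treewidth. Conversely, {a, b, d, e} is a clique of size 4, and the vertices of any clique must share a bag in every tree decomposition; so some bag has ≥ 4 vertices and tw(G) ≥ 3. Hence tw(G) = 3 exactly.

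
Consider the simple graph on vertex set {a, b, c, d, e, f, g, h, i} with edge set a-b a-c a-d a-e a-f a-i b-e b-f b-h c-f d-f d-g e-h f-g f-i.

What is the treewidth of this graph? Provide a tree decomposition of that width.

Treewidth 2.
One such decomposition:
Bags: B1 = {a, d, f}  B2 = {a, b, f}  B3 = {a, b, e}  B4 = {a, c, f}  B5 = {a, f, i}  B6 = {d, f, g}  B7 = {b, e, h}
Tree: B1–B2, B2–B3, B1–B4, B1–B5, B1–B6, B3–B7

The largest bag has 3 vertices, giving width 2; this decomposition certifies tw(G) ≤ 2. On the other hand G contains the 3-clique {b, e, h}. A clique must lie in a single bag of any decomposition, so no decomposition can have width below 2. The upper and lower bounds meet at 2, so that is the treewidth.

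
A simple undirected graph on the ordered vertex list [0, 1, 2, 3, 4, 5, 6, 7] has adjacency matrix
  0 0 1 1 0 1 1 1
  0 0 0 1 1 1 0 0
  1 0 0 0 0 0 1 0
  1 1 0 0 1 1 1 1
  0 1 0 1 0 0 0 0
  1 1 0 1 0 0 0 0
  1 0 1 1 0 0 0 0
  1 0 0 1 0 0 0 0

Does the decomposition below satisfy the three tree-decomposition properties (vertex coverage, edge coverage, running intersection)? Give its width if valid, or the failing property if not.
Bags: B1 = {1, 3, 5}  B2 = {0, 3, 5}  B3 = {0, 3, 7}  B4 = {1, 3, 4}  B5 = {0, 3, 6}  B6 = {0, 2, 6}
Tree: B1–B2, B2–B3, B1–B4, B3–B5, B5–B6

Yes; width 2.

Checking the three conditions: (i) the bags cover all of {0, 1, 2, 3, 4, 5, 6, 7}; (ii) for each edge, some bag contains both endpoints; (iii) the bags containing any fixed vertex form a subtree. All hold, so the decomposition is valid with width 3 − 1 = 2.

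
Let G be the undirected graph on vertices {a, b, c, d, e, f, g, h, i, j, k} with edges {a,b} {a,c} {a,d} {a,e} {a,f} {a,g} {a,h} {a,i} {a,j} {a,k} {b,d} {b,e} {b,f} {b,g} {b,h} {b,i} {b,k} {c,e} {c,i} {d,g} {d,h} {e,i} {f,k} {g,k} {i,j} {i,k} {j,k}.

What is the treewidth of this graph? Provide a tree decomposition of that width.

Treewidth 3.
One such decomposition:
Bags: B1 = {a, i, j, k}  B2 = {a, b, i, k}  B3 = {a, b, g, k}  B4 = {a, b, e, i}  B5 = {a, b, d, g}  B6 = {a, b, d, h}  B7 = {a, c, e, i}  B8 = {a, b, f, k}
Tree: B1–B2, B2–B3, B2–B4, B3–B5, B5–B6, B4–B7, B2–B8

Each bag holds 4 vertices, so the decomposition has width 3, which upper-bounds the treewidth. For the lower bound, the 4 vertices {a, i, j, k} are pairwise adjacent, and any tree decomposition puts a clique entirely inside one bag — forcing width ≥ 3. Hence tw(G) = 3 exactly.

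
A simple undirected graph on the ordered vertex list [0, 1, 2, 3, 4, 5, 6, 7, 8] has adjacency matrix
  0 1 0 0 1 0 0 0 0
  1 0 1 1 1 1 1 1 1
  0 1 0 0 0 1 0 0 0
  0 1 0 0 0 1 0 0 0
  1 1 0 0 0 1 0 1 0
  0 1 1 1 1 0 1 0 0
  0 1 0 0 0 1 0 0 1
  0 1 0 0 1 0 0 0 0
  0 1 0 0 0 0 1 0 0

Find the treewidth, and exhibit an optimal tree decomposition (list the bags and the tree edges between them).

The largest bag has 3 vertices, giving width 2; this decomposition certifies tw(G) ≤ 2. For the lower bound, the 3 vertices {0, 1, 4} are pairwise adjacent, and any tree decomposition puts a clique entirely inside one bag — forcing width ≥ 2. The upper and lower bounds meet at 2, so that is the treewidth.

Treewidth 2.
Bags: B1 = {1, 4, 5}  B2 = {1, 5, 6}  B3 = {1, 2, 5}  B4 = {0, 1, 4}  B5 = {1, 3, 5}  B6 = {1, 6, 8}  B7 = {1, 4, 7}
Tree: B1–B2, B2–B3, B1–B4, B3–B5, B2–B6, B4–B7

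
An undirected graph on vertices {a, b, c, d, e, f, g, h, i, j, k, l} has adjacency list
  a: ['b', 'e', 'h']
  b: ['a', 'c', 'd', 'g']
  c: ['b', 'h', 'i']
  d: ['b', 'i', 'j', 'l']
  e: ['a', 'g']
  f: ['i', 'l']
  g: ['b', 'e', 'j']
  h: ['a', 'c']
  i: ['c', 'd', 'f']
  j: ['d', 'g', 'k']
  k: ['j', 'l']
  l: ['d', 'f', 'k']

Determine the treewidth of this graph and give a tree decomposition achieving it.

Each bag holds 4 vertices, so the decomposition has width 3, which upper-bounds the treewidth. For the lower bound: the 4 vertex sets {a,e,h}, {g}, {b}, {c,d,i,j} are disjoint, each induces a connected subgraph, and every pair is joined by at least one edge of G. Contracting each set to a single vertex therefore yields K_{4} as a minor, and since treewidth is minor-monotone, tw(G) ≥ tw(K_{4}) = 3. The upper and lower bounds meet at 3, so that is the treewidth.

Treewidth 3.
One optimal decomposition is:
Bags: B1 = {a, e, g, h}  B2 = {a, b, g, h}  B3 = {b, c, g, h}  B4 = {b, c, g, j}  B5 = {b, c, d, j}  B6 = {c, d, i, j}  B7 = {d, i, j, k}  B8 = {d, i, k, l}  B9 = {f, i, k, l}
Tree: B1–B2, B2–B3, B3–B4, B4–B5, B5–B6, B6–B7, B7–B8, B8–B9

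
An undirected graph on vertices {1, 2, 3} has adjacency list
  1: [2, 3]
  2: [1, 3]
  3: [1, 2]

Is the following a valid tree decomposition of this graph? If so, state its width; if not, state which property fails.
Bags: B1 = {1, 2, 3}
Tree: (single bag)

Yes; width 2.

Checking the three conditions: (i) the bags cover all of {1, 2, 3}; (ii) for each edge, some bag contains both endpoints; (iii) the bags containing any fixed vertex form a subtree. All hold, so the decomposition is valid with width 3 − 1 = 2.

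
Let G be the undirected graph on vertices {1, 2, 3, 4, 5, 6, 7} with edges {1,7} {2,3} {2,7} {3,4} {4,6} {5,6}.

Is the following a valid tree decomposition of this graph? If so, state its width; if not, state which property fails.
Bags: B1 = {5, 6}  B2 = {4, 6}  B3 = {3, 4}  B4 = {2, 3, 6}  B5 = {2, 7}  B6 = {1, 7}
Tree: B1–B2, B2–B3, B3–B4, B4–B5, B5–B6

No — bags containing vertex 6 are not connected in the tree.

A tree decomposition must satisfy three properties: every vertex lies in some bag; for every edge, both endpoints lie together in some bag; and for every vertex, the bags containing it form a connected subtree. Here bags containing vertex 6 are not connected in the tree, so the decomposition is invalid.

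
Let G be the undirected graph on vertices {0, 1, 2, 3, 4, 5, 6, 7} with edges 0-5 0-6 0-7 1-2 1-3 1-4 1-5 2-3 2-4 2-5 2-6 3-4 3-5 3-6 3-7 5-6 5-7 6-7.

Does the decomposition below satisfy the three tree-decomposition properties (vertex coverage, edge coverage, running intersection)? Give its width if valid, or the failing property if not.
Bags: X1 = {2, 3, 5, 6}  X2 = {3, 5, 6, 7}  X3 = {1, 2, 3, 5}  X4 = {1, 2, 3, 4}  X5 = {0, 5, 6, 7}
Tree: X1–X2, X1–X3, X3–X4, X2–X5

Every vertex of G appears in some bag (union = {0, 1, 2, 3, 4, 5, 6, 7}); every edge is covered by a bag; and for each vertex v the set of bags containing v is connected in the bag tree. The decomposition is therefore valid. The largest bag has 4 vertices, so the width is 3.

Yes; width 3.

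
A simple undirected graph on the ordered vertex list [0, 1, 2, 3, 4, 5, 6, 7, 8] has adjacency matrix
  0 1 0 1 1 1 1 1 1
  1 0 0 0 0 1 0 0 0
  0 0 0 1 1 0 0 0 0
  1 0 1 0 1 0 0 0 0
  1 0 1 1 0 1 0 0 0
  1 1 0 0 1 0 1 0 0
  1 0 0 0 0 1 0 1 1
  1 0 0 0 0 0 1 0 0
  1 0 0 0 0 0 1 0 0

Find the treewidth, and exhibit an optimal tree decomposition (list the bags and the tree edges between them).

Every bag has size at most 3, so the width is 3 − 1 = 2 and tw(G) ≤ 2. For the lower bound, the 3 vertices {0, 6, 8} are pairwise adjacent, and any tree decomposition puts a clique entirely inside one bag — forcing width ≥ 2. Therefore the treewidth is 2.

Treewidth 2.
Bags: B1 = {0, 5, 6}  B2 = {0, 1, 5}  B3 = {0, 6, 8}  B4 = {0, 4, 5}  B5 = {0, 3, 4}  B6 = {2, 3, 4}  B7 = {0, 6, 7}
Tree: B1–B2, B1–B3, B2–B4, B4–B5, B5–B6, B3–B7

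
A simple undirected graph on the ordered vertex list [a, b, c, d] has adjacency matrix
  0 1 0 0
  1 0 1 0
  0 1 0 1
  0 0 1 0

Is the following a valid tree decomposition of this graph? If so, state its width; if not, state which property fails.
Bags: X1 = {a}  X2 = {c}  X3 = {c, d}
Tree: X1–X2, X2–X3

A tree decomposition must satisfy three properties: every vertex lies in some bag; for every edge, both endpoints lie together in some bag; and for every vertex, the bags containing it form a connected subtree. Here vertex b appears in no bag, so the decomposition is invalid.

No — vertex b appears in no bag.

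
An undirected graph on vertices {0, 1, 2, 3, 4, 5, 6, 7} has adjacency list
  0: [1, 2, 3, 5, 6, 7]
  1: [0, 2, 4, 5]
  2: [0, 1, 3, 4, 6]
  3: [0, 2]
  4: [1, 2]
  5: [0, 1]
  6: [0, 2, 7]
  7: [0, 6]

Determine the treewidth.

2

A width-2 tree decomposition is:
Bags: B1 = {0, 2, 6}  B2 = {0, 1, 2}  B3 = {0, 2, 3}  B4 = {1, 2, 4}  B5 = {0, 6, 7}  B6 = {0, 1, 5}
Tree: B1–B2, B1–B3, B2–B4, B1–B5, B2–B6
The largest bag has 3 vertices, giving width 2; this decomposition certifies tw(G) ≤ 2. For the lower bound, the 3 vertices {0, 1, 2} are pairwise adjacent, and any tree decomposition puts a clique entirely inside one bag — forcing width ≥ 2. Hence tw(G) = 2 exactly.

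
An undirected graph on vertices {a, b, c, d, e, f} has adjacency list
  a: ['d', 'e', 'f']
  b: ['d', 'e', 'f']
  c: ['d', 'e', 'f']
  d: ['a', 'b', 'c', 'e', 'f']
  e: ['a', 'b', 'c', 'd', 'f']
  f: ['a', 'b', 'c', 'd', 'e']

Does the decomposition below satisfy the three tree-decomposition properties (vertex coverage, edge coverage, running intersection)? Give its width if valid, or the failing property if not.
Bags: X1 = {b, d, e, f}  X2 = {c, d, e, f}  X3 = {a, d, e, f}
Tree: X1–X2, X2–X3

Vertex coverage: the bags together contain {a, b, c, d, e, f}, the full vertex set. Edge coverage: each edge of G has both endpoints in at least one bag. Running intersection: for every vertex, the bags containing it form a connected subtree. All three properties hold, so this is a valid tree decomposition of width max|bag| − 1 = 3, and hence tw(G) ≤ 3.

Yes; width 3.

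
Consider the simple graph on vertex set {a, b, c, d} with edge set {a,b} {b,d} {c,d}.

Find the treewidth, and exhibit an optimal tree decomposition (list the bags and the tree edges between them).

The largest bag has 2 vertices, giving width 1; this decomposition certifies tw(G) ≤ 1. Any graph with an edge has treewidth ≥ 1, and G has the edge c–d. Therefore the treewidth is 1.

Treewidth 1.
One optimal decomposition is:
Bags: B1 = {c, d}  B2 = {b, d}  B3 = {a, b}
Tree: B1–B2, B2–B3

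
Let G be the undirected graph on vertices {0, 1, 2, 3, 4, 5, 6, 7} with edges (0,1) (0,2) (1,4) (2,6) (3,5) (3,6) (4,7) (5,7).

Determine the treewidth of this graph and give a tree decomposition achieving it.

The largest bag has 3 vertices, giving width 2; this decomposition certifies tw(G) ≤ 2. For the lower bound, G contains the cycle 6–2–0–1–4–7–5–3–6, so G is not a forest; only forests have treewidth ≤ 1, hence tw(G) ≥ 2. Combining the bounds, tw(G) = 2.

Treewidth 2.
One optimal decomposition is:
Bags: B1 = {0, 2, 6}  B2 = {0, 1, 6}  B3 = {1, 4, 6}  B4 = {4, 6, 7}  B5 = {5, 6, 7}  B6 = {3, 5, 6}
Tree: B1–B2, B2–B3, B3–B4, B4–B5, B5–B6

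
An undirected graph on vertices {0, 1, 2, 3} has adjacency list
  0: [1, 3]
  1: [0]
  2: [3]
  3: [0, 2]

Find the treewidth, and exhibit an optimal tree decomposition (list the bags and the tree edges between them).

Treewidth 1.
Bags: B1 = {2, 3}  B2 = {0, 3}  B3 = {0, 1}
Tree: B1–B2, B2–B3

Each bag holds 2 vertices, so the decomposition has width 1, which upper-bounds the treewidth. Any graph with an edge has treewidth ≥ 1, and G has the edge 2–3. Combining the bounds, tw(G) = 1.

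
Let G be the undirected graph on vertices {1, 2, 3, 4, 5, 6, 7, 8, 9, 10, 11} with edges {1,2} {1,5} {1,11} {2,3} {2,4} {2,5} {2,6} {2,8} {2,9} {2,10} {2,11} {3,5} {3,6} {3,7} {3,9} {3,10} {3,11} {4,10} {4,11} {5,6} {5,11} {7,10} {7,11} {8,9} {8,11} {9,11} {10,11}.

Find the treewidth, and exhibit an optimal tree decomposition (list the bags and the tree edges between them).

Treewidth 3.
One optimal decomposition is:
Bags: B1 = {2, 3, 5, 6}  B2 = {2, 3, 5, 11}  B3 = {2, 3, 10, 11}  B4 = {2, 4, 10, 11}  B5 = {2, 3, 9, 11}  B6 = {3, 7, 10, 11}  B7 = {2, 8, 9, 11}  B8 = {1, 2, 5, 11}
Tree: B1–B2, B2–B3, B3–B4, B2–B5, B3–B6, B5–B7, B2–B8

The largest bag has 4 vertices, giving width 3; this decomposition certifies tw(G) ≤ 3. Conversely, {2, 8, 9, 11} is a clique of size 4, and the vertices of any clique must share a bag in every tree decomposition; so some bag has ≥ 4 vertices and tw(G) ≥ 3. Combining the bounds, tw(G) = 3.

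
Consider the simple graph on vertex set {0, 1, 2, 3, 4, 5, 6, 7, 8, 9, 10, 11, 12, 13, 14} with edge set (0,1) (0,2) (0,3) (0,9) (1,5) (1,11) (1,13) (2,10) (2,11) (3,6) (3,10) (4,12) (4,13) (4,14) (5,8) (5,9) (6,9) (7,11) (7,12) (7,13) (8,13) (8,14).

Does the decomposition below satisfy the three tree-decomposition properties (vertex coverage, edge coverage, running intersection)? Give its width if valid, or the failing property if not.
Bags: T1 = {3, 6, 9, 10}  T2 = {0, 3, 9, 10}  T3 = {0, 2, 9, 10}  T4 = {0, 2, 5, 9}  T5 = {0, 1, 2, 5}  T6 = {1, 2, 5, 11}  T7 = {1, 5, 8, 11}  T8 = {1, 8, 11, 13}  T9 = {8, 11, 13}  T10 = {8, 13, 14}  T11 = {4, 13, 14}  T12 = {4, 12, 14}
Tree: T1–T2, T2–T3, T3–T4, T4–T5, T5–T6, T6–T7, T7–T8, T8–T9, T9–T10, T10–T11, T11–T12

A tree decomposition must satisfy three properties: every vertex lies in some bag; for every edge, both endpoints lie together in some bag; and for every vertex, the bags containing it form a connected subtree. Here vertex 7 appears in no bag, so the decomposition is invalid.

No — vertex 7 appears in no bag.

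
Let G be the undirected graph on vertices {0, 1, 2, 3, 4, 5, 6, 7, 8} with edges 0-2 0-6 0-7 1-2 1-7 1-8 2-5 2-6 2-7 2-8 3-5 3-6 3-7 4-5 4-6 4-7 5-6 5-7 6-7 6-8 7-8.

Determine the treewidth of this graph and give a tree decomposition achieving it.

Treewidth 3.
One such decomposition:
Bags: B1 = {3, 5, 6, 7}  B2 = {2, 5, 6, 7}  B3 = {2, 6, 7, 8}  B4 = {1, 2, 7, 8}  B5 = {0, 2, 6, 7}  B6 = {4, 5, 6, 7}
Tree: B1–B2, B2–B3, B3–B4, B2–B5, B1–B6

Each bag holds 4 vertices, so the decomposition has width 3, which upper-bounds the treewidth. Conversely, {1, 2, 7, 8} is a clique of size 4, and the vertices of any clique must share a bag in every tree decomposition; so some bag has ≥ 4 vertices and tw(G) ≥ 3. Therefore the treewidth is 3.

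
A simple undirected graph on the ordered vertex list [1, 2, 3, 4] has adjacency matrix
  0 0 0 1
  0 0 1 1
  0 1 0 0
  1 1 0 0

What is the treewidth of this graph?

A width-1 tree decomposition is:
Bags: B1 = {2, 3}  B2 = {2, 4}  B3 = {1, 4}
Tree: B1–B2, B2–B3
The largest bag has 2 vertices, giving width 1; this decomposition certifies tw(G) ≤ 1. G has an edge, so its treewidth is at least 1. Combining the bounds, tw(G) = 1.

1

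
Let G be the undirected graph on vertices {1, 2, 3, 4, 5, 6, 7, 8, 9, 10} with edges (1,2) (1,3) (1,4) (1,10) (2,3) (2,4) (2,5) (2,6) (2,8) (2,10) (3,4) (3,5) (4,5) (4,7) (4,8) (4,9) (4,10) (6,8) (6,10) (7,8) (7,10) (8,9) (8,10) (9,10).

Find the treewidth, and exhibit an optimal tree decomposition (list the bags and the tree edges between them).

Treewidth 3.
One such decomposition:
Bags: B1 = {2, 6, 8, 10}  B2 = {2, 4, 8, 10}  B3 = {4, 8, 9, 10}  B4 = {1, 2, 4, 10}  B5 = {4, 7, 8, 10}  B6 = {1, 2, 3, 4}  B7 = {2, 3, 4, 5}
Tree: B1–B2, B2–B3, B2–B4, B3–B5, B4–B6, B6–B7

The largest bag has 4 vertices, giving width 3; this decomposition certifies tw(G) ≤ 3. For the lower bound, the 4 vertices {4, 8, 9, 10} are pairwise adjacent, and any tree decomposition puts a clique entirely inside one bag — forcing width ≥ 3. Therefore the treewidth is 3.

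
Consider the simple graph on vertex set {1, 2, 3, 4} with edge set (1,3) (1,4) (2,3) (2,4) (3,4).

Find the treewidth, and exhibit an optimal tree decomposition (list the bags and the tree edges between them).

Treewidth 2.
One such decomposition:
Bags: B1 = {2, 3, 4}  B2 = {1, 3, 4}
Tree: B1–B2

The largest bag has 3 vertices, giving width 2; this decomposition certifies tw(G) ≤ 2. For the lower bound, the 3 vertices {1, 3, 4} are pairwise adjacent, and any tree decomposition puts a clique entirely inside one bag — forcing width ≥ 2. Therefore the treewidth is 2.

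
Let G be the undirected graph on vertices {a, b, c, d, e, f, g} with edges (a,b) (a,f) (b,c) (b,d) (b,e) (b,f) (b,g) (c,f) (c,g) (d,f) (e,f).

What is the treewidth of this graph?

2

A width-2 tree decomposition is:
Bags: B1 = {b, d, f}  B2 = {a, b, f}  B3 = {b, c, f}  B4 = {b, c, g}  B5 = {b, e, f}
Tree: B1–B2, B2–B3, B3–B4, B3–B5
Each bag holds 3 vertices, so the decomposition has width 2, which upper-bounds the treewidth. Conversely, {b, c, g} is a clique of size 3, and the vertices of any clique must share a bag in every tree decomposition; so some bag has ≥ 3 vertices and tw(G) ≥ 2. Therefore the treewidth is 2.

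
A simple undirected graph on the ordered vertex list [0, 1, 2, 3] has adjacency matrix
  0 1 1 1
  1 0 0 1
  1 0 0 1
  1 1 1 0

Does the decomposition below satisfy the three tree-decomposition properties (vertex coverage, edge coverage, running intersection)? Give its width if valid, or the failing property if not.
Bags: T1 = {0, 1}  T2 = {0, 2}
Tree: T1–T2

No — vertex 3 appears in no bag.

A tree decomposition must satisfy three properties: every vertex lies in some bag; for every edge, both endpoints lie together in some bag; and for every vertex, the bags containing it form a connected subtree. Here vertex 3 appears in no bag, so the decomposition is invalid.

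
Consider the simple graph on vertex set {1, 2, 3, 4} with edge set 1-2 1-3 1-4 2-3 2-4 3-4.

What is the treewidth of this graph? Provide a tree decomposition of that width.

Treewidth 3.
Bags: B1 = {1, 2, 3, 4}
Tree: (single bag)

A single bag containing all 4 vertices is trivially a valid decomposition of width 3. For the lower bound, the 4 vertices {1, 2, 3, 4} are pairwise adjacent, and any tree decomposition puts a clique entirely inside one bag — forcing width ≥ 3. Therefore the treewidth is 3.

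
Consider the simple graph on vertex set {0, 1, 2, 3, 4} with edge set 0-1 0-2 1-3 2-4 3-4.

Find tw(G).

2

A width-2 tree decomposition is:
Bags: B1 = {2, 3, 4}  B2 = {1, 2, 3}  B3 = {0, 1, 2}
Tree: B1–B2, B2–B3
Each bag holds 3 vertices, so the decomposition has width 2, which upper-bounds the treewidth. For the lower bound, G contains the cycle 2–4–3–1–0–2, so G is not a forest; only forests have treewidth ≤ 1, hence tw(G) ≥ 2. Therefore the treewidth is 2.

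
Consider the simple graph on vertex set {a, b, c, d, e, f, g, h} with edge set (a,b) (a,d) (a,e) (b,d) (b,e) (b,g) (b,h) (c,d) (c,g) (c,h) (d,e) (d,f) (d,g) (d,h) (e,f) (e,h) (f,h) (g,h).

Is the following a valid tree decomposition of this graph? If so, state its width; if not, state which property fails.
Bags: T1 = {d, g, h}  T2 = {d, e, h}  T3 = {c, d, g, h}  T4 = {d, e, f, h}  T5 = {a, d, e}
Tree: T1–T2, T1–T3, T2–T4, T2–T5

No — vertex b appears in no bag.

A tree decomposition must satisfy three properties: every vertex lies in some bag; for every edge, both endpoints lie together in some bag; and for every vertex, the bags containing it form a connected subtree. Here vertex b appears in no bag, so the decomposition is invalid.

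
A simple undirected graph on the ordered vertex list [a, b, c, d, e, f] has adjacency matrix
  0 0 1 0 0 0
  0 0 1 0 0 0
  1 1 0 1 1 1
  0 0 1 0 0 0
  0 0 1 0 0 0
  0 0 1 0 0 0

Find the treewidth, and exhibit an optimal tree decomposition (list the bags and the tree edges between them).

Every bag has size at most 2, so the width is 2 − 1 = 1 and tw(G) ≤ 1. Since G has at least one edge (e.g. a–c), it is not an edgeless graph, so tw(G) ≥ 1. Hence tw(G) = 1 exactly.

Treewidth 1.
Bags: B1 = {a, c}  B2 = {c, d}  B3 = {c, e}  B4 = {b, c}  B5 = {c, f}
Tree: B1–B2, B1–B3, B3–B4, B2–B5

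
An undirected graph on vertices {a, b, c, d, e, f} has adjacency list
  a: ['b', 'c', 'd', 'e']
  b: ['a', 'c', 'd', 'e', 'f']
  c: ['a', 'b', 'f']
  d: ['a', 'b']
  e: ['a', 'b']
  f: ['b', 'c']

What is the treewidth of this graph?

A width-2 tree decomposition is:
Bags: B1 = {a, b, c}  B2 = {b, c, f}  B3 = {a, b, d}  B4 = {a, b, e}
Tree: B1–B2, B1–B3, B3–B4
Each bag holds 3 vertices, so the decomposition has width 2, which upper-bounds the treewidth. Conversely, {a, b, d} is a clique of size 3, and the vertices of any clique must share a bag in every tree decomposition; so some bag has ≥ 3 vertices and tw(G) ≥ 2. Hence tw(G) = 2 exactly.

2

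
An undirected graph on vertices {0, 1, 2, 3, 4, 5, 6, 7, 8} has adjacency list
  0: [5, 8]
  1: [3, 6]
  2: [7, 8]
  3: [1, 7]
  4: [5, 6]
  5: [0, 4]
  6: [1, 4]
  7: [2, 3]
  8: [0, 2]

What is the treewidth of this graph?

2

A width-2 tree decomposition is:
Bags: B1 = {2, 7, 8}  B2 = {3, 7, 8}  B3 = {1, 3, 8}  B4 = {1, 6, 8}  B5 = {4, 6, 8}  B6 = {4, 5, 8}  B7 = {0, 5, 8}
Tree: B1–B2, B2–B3, B3–B4, B4–B5, B5–B6, B6–B7
The largest bag has 3 vertices, giving width 2; this decomposition certifies tw(G) ≤ 2. The edges 8–2–7–3–1–6–4–5–0–8 form a cycle, so G is not a tree and its treewidth is at least 2. Hence tw(G) = 2 exactly.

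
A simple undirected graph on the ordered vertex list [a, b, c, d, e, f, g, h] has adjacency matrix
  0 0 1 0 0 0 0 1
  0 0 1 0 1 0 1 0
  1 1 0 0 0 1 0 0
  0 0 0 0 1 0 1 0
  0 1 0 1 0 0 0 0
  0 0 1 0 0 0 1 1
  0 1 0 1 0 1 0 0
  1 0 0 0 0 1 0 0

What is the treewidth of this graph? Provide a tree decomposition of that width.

Each bag holds 3 vertices, so the decomposition has width 2, which upper-bounds the treewidth. Since e–d–g–b–e is a cycle in G, G is not acyclic. Forests are exactly the graphs of treewidth ≤ 1, so tw(G) ≥ 2. Hence tw(G) = 2 exactly.

Treewidth 2.
One optimal decomposition is:
Bags: B1 = {b, d, e}  B2 = {b, d, g}  B3 = {b, c, g}  B4 = {c, f, g}  B5 = {a, c, f}  B6 = {a, f, h}
Tree: B1–B2, B2–B3, B3–B4, B4–B5, B5–B6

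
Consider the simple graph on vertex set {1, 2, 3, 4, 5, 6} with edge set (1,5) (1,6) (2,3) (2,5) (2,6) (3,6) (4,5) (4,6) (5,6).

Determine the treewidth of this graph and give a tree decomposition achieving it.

Every bag has size at most 3, so the width is 3 − 1 = 2 and tw(G) ≤ 2. On the other hand G contains the 3-clique {2, 3, 6}. A clique must lie in a single bag of any decomposition, so no decomposition can have width below 2. Combining the bounds, tw(G) = 2.

Treewidth 2.
Bags: B1 = {4, 5, 6}  B2 = {1, 5, 6}  B3 = {2, 5, 6}  B4 = {2, 3, 6}
Tree: B1–B2, B1–B3, B3–B4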